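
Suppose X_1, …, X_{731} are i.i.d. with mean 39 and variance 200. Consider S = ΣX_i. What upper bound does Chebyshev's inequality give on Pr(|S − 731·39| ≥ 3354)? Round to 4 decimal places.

0.0130

Var(S) = n·Var(X_i) = 731·200 = 146200.
Chebyshev: Pr(|S − 731·39| ≥ 3354) ≤ Var(S)/3354² = 146200/11249316 = 0.0130.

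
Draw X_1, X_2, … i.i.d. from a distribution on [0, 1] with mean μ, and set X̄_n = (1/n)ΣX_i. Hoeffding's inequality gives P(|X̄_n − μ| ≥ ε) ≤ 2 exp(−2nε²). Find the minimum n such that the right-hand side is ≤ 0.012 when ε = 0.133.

145

Require 2·exp(−2nε²) ≤ 0.012, i.e. 2nε² ≥ ln(2/0.012) = 5.115996.
So n ≥ 5.115996 / (2·0.133²) = 144.610.
The smallest integer n is 145.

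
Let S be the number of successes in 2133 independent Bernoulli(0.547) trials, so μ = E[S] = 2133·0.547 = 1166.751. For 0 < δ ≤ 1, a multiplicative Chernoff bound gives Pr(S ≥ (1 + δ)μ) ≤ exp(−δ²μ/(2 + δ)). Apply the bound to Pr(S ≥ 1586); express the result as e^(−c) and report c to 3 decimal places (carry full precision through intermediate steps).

Write 1586 = (1 + δ)μ, so δ = 1586/1166.751 − 1 = 0.3593303…
Then the exponent is δ²μ/(2 + δ) = (1586 − μ)² / (μ·(2 + δ)) = 63.852388.

63.852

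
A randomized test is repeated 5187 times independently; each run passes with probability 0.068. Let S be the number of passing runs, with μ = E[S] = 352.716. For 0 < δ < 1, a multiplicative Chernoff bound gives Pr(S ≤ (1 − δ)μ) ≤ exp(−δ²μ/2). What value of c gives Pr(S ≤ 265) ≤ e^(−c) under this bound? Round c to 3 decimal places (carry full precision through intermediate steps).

10.907

Write 265 = (1 − δ)μ, so δ = 1 − 265/352.716 = 0.2486873…
Then the exponent is δ²μ/2 = (μ − 265)²/(2μ) = 10.906929.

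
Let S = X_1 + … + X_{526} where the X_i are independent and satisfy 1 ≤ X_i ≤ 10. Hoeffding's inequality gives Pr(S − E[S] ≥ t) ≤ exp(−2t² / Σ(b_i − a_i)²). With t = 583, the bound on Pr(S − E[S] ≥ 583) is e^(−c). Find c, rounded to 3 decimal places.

15.955

Σ(b_i − a_i)² = 526·(9)² = 42606.
c = 2t²/42606 = 2·583²/42606 = 15.9550.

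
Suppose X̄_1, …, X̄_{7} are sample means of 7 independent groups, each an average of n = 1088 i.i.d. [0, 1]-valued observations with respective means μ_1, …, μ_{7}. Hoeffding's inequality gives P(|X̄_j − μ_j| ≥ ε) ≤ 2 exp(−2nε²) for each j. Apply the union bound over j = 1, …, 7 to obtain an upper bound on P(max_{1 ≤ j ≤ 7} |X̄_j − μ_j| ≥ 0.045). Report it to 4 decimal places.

0.1708

Per-experiment Hoeffding bound: 2·exp(−2·1088·0.045²) = 2·exp(−4.40640) = 0.024398.
Union bound over 7 events: 7·0.024398 = 0.17079.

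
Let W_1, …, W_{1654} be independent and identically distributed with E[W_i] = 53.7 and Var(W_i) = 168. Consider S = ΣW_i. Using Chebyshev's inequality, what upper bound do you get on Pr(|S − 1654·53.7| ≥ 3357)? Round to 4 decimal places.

Var(S) = n·Var(W_i) = 1654·168 = 277872.
Chebyshev: Pr(|S − 1654·53.7| ≥ 3357) ≤ Var(S)/3357² = 277872/11269449 = 0.0247.

0.0247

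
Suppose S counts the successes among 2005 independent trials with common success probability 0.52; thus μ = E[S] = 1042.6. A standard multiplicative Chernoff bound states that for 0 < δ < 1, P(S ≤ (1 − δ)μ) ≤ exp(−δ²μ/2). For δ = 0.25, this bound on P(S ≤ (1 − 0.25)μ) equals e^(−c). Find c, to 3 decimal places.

c = δ²μ/2 = 0.25²·1042.6/2 = 32.5812.

32.581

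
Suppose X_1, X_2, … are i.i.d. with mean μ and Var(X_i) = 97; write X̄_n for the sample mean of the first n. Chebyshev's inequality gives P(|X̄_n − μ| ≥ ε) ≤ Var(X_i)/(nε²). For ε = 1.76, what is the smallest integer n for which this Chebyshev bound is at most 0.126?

249

Require 97/(n·1.76²) ≤ 0.126, i.e. n ≥ 97/(0.126·1.76²) = 248.528.
The smallest integer n is 249.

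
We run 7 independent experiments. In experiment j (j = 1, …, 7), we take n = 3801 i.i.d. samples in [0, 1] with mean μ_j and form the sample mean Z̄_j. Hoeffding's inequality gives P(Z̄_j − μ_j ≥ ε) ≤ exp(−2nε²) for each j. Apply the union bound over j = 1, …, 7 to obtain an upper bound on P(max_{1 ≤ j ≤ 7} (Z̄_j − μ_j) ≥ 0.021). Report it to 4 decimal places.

0.2450

Per-experiment Hoeffding bound: exp(−2·3801·0.021²) = exp(−3.35248) = 0.034997.
Union bound over 7 events: 7·0.034997 = 0.24498.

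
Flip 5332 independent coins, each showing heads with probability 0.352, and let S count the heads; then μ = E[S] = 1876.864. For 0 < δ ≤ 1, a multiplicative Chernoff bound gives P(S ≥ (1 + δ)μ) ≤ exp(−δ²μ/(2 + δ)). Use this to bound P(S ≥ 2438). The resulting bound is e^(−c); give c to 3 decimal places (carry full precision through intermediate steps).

72.974

Write 2438 = (1 + δ)μ, so δ = 2438/1876.864 − 1 = 0.2989753…
Then the exponent is δ²μ/(2 + δ) = (2438 − μ)² / (μ·(2 + δ)) = 72.974168.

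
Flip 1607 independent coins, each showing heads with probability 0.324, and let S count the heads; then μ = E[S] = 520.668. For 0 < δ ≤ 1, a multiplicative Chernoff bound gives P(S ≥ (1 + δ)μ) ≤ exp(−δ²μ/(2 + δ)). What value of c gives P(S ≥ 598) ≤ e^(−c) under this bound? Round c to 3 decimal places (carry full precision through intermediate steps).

5.346

Write 598 = (1 + δ)μ, so δ = 598/520.668 − 1 = 0.1485246…
Then the exponent is δ²μ/(2 + δ) = (598 − μ)² / (μ·(2 + δ)) = 5.345856.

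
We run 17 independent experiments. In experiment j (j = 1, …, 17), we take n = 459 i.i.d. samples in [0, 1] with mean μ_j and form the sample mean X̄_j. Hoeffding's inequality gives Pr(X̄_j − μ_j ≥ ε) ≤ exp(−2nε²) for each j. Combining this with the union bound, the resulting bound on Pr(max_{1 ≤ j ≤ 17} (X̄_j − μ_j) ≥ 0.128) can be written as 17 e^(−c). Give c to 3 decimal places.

15.041

Union bound over the 17 events: Pr(max_{1 ≤ j ≤ 17} (X̄_j − μ_j) ≥ 0.128) ≤ 17·exp(−2nε²) = 17 exp(−2·459·0.128²).
So c = 2·459·0.128² = 15.0405.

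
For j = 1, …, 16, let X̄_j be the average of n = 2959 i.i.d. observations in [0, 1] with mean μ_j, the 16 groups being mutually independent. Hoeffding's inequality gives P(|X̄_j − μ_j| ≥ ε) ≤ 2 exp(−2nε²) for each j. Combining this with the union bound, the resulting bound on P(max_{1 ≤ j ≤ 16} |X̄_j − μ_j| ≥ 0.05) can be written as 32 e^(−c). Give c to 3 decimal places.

14.795

Union bound over the 16 events: P(max_{1 ≤ j ≤ 16} |X̄_j − μ_j| ≥ 0.05) ≤ 16·2·exp(−2nε²) = 32 exp(−2·2959·0.05²).
So c = 2·2959·0.05² = 14.7950.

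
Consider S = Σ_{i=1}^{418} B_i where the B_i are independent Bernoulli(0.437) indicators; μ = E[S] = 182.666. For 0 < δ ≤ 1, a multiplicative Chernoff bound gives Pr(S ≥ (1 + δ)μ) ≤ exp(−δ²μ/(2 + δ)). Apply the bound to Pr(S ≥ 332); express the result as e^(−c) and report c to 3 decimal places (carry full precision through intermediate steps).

Write 332 = (1 + δ)μ, so δ = 332/182.666 − 1 = 0.8175249…
Then the exponent is δ²μ/(2 + δ) = (332 − μ)² / (μ·(2 + δ)) = 43.330322.

43.330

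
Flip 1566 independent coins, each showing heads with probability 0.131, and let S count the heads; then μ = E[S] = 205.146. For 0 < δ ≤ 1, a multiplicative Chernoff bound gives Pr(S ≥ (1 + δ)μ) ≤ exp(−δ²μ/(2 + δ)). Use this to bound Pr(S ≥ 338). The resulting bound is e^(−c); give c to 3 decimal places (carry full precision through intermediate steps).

Write 338 = (1 + δ)μ, so δ = 338/205.146 − 1 = 0.6476071…
Then the exponent is δ²μ/(2 + δ) = (338 − μ)² / (μ·(2 + δ)) = 32.496208.

32.496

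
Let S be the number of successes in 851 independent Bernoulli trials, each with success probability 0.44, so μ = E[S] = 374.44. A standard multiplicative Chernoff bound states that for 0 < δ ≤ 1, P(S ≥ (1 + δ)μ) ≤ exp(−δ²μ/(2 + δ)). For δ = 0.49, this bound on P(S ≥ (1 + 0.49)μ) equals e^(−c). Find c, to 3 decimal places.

c = δ²μ/(2 + δ) = 0.49²·374.44/(2 + 0.49) = 36.1056.

36.106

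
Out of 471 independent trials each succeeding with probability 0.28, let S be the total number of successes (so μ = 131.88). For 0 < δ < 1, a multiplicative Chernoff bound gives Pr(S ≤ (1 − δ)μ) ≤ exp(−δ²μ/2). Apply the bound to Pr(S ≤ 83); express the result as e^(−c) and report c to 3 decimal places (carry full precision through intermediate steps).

9.058

Write 83 = (1 − δ)μ, so δ = 1 − 83/131.88 = 0.37064…
Then the exponent is δ²μ/2 = (μ − 83)²/(2μ) = 9.058441.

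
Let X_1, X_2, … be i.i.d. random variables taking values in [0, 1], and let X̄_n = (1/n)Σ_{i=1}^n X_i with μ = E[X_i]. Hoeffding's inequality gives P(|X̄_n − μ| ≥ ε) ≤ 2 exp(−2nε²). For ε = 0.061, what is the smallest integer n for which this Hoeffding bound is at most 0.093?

413

Require 2·exp(−2nε²) ≤ 0.093, i.e. 2nε² ≥ ln(2/0.093) = 3.068303.
So n ≥ 3.068303 / (2·0.061²) = 412.295.
The smallest integer n is 413.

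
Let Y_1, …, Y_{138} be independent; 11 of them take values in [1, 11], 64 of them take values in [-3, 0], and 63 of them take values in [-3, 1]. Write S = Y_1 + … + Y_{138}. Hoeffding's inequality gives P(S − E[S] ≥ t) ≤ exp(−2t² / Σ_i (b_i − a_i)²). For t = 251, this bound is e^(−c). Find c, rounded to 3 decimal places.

Σ(b_i − a_i)² = 11·10² + 64·3² + 63·4² = 2684.
c = 2t² / 2684 = 2·251² / 2684 = 46.9456.

46.946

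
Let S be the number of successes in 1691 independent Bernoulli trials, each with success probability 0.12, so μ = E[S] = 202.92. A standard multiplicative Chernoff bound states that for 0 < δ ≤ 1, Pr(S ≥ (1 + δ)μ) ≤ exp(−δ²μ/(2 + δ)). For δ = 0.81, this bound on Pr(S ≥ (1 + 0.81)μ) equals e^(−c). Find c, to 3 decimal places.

c = δ²μ/(2 + δ) = 0.81²·202.92/(2 + 0.81) = 47.3793.

47.379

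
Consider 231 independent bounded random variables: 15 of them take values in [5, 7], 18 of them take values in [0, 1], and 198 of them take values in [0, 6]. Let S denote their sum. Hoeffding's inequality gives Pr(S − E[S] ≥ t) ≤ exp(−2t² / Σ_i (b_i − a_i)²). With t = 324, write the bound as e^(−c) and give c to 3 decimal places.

29.136

Σ(b_i − a_i)² = 15·2² + 18·1² + 198·6² = 7206.
c = 2t² / 7206 = 2·324² / 7206 = 29.1357.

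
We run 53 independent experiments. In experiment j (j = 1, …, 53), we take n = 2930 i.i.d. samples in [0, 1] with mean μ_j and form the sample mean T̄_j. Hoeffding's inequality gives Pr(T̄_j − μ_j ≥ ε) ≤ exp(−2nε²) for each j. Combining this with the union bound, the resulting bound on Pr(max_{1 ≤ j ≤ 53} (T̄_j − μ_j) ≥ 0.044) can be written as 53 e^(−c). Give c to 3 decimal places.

Union bound over the 53 events: Pr(max_{1 ≤ j ≤ 53} (T̄_j − μ_j) ≥ 0.044) ≤ 53·exp(−2nε²) = 53 exp(−2·2930·0.044²).
So c = 2·2930·0.044² = 11.3450.

11.345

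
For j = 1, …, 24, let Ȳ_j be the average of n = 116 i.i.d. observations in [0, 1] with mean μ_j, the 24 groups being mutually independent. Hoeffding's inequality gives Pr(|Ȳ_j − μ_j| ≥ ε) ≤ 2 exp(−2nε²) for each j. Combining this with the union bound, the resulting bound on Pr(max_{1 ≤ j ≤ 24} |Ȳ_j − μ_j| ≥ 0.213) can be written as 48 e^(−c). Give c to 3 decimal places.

Union bound over the 24 events: Pr(max_{1 ≤ j ≤ 24} |Ȳ_j − μ_j| ≥ 0.213) ≤ 24·2·exp(−2nε²) = 48 exp(−2·116·0.213²).
So c = 2·116·0.213² = 10.5256.

10.526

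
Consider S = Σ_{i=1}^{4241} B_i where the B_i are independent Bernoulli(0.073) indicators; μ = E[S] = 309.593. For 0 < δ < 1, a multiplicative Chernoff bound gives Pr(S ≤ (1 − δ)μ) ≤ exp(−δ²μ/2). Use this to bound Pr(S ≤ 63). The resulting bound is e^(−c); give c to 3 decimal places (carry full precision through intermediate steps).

98.207

Write 63 = (1 − δ)μ, so δ = 1 − 63/309.593 = 0.796507…
Then the exponent is δ²μ/2 = (μ − 63)²/(2μ) = 98.206529.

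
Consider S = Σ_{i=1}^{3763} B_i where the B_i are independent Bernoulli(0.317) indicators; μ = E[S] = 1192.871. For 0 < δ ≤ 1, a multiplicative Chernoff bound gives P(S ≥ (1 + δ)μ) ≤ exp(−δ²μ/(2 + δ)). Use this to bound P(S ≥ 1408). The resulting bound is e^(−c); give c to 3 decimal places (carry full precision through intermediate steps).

17.794

Write 1408 = (1 + δ)μ, so δ = 1408/1192.871 − 1 = 0.1803456…
Then the exponent is δ²μ/(2 + δ) = (1408 − μ)² / (μ·(2 + δ)) = 17.794226.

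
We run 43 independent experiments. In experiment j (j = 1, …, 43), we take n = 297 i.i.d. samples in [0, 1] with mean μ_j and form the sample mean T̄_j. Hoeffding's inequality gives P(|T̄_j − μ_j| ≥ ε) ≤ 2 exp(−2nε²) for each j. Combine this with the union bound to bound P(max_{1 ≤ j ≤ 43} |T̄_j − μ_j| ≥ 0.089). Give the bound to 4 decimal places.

Per-experiment Hoeffding bound: 2·exp(−2·297·0.089²) = 2·exp(−4.70507) = 0.018098.
Union bound over 43 events: 43·0.018098 = 0.77824.

0.7782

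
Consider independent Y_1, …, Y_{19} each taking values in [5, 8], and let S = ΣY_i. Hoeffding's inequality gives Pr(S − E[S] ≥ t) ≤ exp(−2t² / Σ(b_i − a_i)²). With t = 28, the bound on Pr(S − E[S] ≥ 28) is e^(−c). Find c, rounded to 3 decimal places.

Σ(b_i − a_i)² = 19·(3)² = 171.
c = 2t²/171 = 2·28²/171 = 9.1696.

9.170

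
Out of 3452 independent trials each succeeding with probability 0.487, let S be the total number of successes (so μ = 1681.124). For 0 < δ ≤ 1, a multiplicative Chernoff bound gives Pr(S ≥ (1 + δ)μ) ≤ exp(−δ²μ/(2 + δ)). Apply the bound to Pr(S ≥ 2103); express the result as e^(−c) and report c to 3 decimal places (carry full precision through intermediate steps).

47.033

Write 2103 = (1 + δ)μ, so δ = 2103/1681.124 − 1 = 0.2509488…
Then the exponent is δ²μ/(2 + δ) = (2103 − μ)² / (μ·(2 + δ)) = 47.033173.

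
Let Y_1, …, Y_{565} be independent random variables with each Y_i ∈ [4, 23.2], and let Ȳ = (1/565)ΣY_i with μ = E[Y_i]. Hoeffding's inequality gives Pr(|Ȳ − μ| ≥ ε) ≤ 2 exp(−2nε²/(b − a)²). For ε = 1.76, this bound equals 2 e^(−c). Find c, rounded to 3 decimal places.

9.495

c = 2nε²/(b − a)² = 2·565·1.76² / 19.2² = 9.4951.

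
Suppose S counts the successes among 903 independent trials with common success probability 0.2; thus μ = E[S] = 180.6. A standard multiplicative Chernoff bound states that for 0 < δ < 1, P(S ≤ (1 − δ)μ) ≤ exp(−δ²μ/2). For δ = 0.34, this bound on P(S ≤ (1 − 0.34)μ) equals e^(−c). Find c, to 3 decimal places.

10.439

c = δ²μ/2 = 0.34²·180.6/2 = 10.4387.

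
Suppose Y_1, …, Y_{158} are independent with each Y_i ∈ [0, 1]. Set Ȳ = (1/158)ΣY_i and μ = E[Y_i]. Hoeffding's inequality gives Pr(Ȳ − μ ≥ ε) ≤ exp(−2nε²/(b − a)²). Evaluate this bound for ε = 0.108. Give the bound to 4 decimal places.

Exponent: 2nε²/(b − a)² = 2·158·0.108² / 1² = 3.68582.
Bound = exp(−3.68582) = 0.02508.

0.0251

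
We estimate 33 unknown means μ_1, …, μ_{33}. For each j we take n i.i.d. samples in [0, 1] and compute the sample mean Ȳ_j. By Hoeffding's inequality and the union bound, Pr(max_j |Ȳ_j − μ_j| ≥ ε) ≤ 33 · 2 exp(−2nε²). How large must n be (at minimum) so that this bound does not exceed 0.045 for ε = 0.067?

813

Need 2·33·exp(−2nε²) ≤ 0.045, i.e. exp(−2nε²) ≤ 0.045/66.
So 2nε² ≥ ln(66/0.045) = 7.290748.
Hence n ≥ 7.290748/(2·0.067²) = 812.068.
The smallest integer n is 813.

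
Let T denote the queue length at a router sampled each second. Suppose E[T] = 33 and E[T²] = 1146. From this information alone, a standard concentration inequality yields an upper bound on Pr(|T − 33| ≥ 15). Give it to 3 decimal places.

The first two moments determine the variance, so Chebyshev's inequality is the sharpest standard bound available.
Var(T) = E[T²] − (E[T])² = 1146 − 1089 = 57.
Chebyshev's inequality: Pr(|T − μ| ≥ t) ≤ Var(T)/t² = 57/225 = 0.2533.

0.253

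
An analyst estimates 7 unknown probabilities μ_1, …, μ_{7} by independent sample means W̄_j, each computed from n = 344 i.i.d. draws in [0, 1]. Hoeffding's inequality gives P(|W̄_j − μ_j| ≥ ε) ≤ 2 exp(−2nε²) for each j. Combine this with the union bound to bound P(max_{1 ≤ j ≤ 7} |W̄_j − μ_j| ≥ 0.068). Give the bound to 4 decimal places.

0.5814

Per-experiment Hoeffding bound: 2·exp(−2·344·0.068²) = 2·exp(−3.18131) = 0.083062.
Union bound over 7 events: 7·0.083062 = 0.58144.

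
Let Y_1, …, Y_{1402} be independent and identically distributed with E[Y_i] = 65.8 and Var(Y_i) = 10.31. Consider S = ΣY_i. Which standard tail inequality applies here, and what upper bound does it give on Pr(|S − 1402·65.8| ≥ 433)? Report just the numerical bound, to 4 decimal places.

0.0771

With mean and variance of each term known, Chebyshev's inequality bounds the deviation of the sum (or sample mean).
Var(S) = n·Var(Y_i) = 1402·10.31 = 14454.62.
Chebyshev: Pr(|S − 1402·65.8| ≥ 433) ≤ Var(S)/433² = 14454.62/187489 = 0.0771.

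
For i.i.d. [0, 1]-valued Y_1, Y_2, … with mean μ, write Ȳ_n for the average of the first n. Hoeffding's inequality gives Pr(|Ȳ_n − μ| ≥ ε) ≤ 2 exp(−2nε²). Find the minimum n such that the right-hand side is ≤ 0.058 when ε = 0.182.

54

Require 2·exp(−2nε²) ≤ 0.058, i.e. 2nε² ≥ ln(2/0.058) = 3.540459.
So n ≥ 3.540459 / (2·0.182²) = 53.443.
The smallest integer n is 54.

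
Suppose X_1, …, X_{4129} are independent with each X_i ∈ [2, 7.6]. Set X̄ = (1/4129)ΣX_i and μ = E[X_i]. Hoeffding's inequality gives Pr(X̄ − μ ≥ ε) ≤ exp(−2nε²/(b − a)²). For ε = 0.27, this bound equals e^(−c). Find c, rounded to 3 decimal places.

19.197

c = 2nε²/(b − a)² = 2·4129·0.27² / 5.6² = 19.1967.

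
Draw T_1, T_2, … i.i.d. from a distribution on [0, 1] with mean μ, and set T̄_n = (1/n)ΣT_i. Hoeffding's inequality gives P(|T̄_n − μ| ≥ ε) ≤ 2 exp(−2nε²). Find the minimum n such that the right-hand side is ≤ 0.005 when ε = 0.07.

Require 2·exp(−2nε²) ≤ 0.005, i.e. 2nε² ≥ ln(2/0.005) = 5.991465.
So n ≥ 5.991465 / (2·0.07²) = 611.374.
The smallest integer n is 612.

612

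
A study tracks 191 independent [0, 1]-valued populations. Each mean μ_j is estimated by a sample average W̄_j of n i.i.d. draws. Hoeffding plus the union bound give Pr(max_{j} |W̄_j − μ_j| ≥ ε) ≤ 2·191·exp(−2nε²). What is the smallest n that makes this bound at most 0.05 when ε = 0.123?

296

Need 2·191·exp(−2nε²) ≤ 0.05, i.e. exp(−2nε²) ≤ 0.05/382.
So 2nε² ≥ ln(382/0.05) = 8.941153.
Hence n ≥ 8.941153/(2·0.123²) = 295.497.
The smallest integer n is 296.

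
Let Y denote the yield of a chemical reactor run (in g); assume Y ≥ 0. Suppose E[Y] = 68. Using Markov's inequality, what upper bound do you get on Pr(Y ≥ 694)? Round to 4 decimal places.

0.0980

Markov's inequality: for a non-negative random variable, Pr(Y ≥ a) ≤ E[Y]/a.
Here E[Y] = 68 and a = 694, so the bound is 68/694 = 0.0980.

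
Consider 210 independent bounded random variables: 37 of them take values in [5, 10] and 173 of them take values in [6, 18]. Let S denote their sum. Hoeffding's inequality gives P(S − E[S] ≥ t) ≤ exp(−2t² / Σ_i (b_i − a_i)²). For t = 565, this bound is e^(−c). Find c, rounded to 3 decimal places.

Σ(b_i − a_i)² = 37·5² + 173·12² = 25837.
c = 2t² / 25837 = 2·565² / 25837 = 24.7107.

24.711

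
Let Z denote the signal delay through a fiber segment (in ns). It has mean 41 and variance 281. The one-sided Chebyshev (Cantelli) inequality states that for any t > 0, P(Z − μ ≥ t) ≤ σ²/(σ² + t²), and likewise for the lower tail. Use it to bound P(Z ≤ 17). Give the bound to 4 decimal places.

Here σ² = 281 and t = 24, so σ² + t² = 857.
Cantelli's bound: 281/857 = 0.3279.

0.3279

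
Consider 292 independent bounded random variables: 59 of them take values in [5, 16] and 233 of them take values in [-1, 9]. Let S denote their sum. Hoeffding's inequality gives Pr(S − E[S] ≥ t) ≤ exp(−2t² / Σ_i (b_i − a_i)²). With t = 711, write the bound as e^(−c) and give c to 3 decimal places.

33.215

Σ(b_i − a_i)² = 59·11² + 233·10² = 30439.
c = 2t² / 30439 = 2·711² / 30439 = 33.2153.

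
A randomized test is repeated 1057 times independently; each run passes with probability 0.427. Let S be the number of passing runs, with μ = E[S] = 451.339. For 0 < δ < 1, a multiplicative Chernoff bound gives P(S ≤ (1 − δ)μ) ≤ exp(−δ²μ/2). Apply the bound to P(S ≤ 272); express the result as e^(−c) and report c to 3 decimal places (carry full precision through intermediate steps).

35.630

Write 272 = (1 − δ)μ, so δ = 1 − 272/451.339 = 0.3973488…
Then the exponent is δ²μ/2 = (μ − 272)²/(2μ) = 35.630066.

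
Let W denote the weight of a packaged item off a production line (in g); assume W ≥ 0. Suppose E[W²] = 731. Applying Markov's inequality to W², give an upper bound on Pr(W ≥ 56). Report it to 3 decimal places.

Since W ≥ 0, the event {W ≥ 56} is the same as {W² ≥ 3136}.
Markov's inequality applied to W² gives Pr(W² ≥ 3136) ≤ E[W²]/3136 = 731/3136 = 0.2331.

0.233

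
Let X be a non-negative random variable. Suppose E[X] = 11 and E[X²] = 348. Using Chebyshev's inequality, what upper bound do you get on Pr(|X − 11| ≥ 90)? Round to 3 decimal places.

0.028

Var(X) = E[X²] − (E[X])² = 348 − 121 = 227.
Chebyshev's inequality: Pr(|X − μ| ≥ t) ≤ Var(X)/t² = 227/8100 = 0.0280.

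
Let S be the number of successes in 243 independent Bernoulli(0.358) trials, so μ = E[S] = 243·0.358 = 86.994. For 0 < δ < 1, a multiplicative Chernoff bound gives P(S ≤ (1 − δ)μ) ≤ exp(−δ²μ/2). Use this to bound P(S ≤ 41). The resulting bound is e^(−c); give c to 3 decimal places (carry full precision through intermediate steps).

Write 41 = (1 − δ)μ, so δ = 1 − 41/86.994 = 0.5287031…
Then the exponent is δ²μ/2 = (μ − 41)²/(2μ) = 12.158586.

12.159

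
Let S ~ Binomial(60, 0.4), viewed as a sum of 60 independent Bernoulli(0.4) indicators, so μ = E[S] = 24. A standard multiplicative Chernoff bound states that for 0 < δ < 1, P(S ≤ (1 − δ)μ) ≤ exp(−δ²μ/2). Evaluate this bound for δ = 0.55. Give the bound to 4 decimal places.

0.0265

Exponent = δ²μ/2 = 0.55²·24/2 = 3.6300.
Bound = exp(−3.6300) = 0.02652.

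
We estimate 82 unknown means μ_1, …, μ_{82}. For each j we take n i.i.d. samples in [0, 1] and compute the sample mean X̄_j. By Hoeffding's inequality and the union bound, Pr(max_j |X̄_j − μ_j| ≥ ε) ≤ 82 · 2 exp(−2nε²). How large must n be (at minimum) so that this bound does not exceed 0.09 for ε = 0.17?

130

Need 2·82·exp(−2nε²) ≤ 0.09, i.e. exp(−2nε²) ≤ 0.09/164.
So 2nε² ≥ ln(164/0.09) = 7.507812.
Hence n ≥ 7.507812/(2·0.17²) = 129.893.
The smallest integer n is 130.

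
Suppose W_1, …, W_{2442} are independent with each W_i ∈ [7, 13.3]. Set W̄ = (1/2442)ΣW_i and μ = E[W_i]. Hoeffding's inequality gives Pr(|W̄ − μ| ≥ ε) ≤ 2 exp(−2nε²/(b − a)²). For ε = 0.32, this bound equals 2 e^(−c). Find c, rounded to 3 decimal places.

12.601

c = 2nε²/(b − a)² = 2·2442·0.32² / 6.3² = 12.6007.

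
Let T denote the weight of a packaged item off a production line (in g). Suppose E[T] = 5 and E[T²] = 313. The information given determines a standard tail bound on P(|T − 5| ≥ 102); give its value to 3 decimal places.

The first two moments determine the variance, so Chebyshev's inequality is the sharpest standard bound available.
Var(T) = E[T²] − (E[T])² = 313 − 25 = 288.
Chebyshev's inequality: P(|T − μ| ≥ t) ≤ Var(T)/t² = 288/10404 = 0.0277.

0.028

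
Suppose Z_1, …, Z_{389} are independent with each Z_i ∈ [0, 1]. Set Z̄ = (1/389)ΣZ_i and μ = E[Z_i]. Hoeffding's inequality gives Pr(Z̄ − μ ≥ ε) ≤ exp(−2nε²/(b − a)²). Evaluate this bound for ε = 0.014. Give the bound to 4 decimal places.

Exponent: 2nε²/(b − a)² = 2·389·0.014² / 1² = 0.15249.
Bound = exp(−0.15249) = 0.85857.

0.8586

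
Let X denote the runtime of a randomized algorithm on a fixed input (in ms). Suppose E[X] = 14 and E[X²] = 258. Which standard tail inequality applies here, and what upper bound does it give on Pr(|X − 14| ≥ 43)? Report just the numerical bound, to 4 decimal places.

0.0335

The first two moments determine the variance, so Chebyshev's inequality is the sharpest standard bound available.
Var(X) = E[X²] − (E[X])² = 258 − 196 = 62.
Chebyshev's inequality: Pr(|X − μ| ≥ t) ≤ Var(X)/t² = 62/1849 = 0.0335.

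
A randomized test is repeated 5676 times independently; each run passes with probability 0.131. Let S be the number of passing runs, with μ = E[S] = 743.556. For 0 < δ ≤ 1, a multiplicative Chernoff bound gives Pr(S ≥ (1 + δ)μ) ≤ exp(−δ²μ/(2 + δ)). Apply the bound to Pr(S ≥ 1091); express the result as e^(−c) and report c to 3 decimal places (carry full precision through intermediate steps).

65.802

Write 1091 = (1 + δ)μ, so δ = 1091/743.556 − 1 = 0.4672735…
Then the exponent is δ²μ/(2 + δ) = (1091 − μ)² / (μ·(2 + δ)) = 65.801934.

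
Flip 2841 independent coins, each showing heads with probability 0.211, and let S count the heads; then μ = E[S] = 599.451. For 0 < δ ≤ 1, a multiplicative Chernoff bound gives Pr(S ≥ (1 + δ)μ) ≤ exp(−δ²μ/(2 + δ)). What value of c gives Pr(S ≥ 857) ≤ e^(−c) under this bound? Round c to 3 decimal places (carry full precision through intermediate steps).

45.543

Write 857 = (1 + δ)μ, so δ = 857/599.451 − 1 = 0.4296415…
Then the exponent is δ²μ/(2 + δ) = (857 − μ)² / (μ·(2 + δ)) = 45.543233.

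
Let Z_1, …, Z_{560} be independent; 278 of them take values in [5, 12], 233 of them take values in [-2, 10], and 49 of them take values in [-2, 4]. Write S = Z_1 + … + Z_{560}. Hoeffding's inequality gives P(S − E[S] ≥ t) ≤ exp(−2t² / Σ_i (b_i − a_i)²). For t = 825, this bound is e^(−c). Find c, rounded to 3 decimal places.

Σ(b_i − a_i)² = 278·7² + 233·12² + 49·6² = 48938.
c = 2t² / 48938 = 2·825² / 48938 = 27.8158.

27.816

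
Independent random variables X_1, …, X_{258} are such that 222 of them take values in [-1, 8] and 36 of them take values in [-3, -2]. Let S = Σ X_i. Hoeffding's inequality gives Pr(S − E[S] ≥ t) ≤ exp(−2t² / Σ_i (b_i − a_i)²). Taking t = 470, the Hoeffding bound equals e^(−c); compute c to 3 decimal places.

Σ(b_i − a_i)² = 222·9² + 36·1² = 18018.
c = 2t² / 18018 = 2·470² / 18018 = 24.5199.

24.520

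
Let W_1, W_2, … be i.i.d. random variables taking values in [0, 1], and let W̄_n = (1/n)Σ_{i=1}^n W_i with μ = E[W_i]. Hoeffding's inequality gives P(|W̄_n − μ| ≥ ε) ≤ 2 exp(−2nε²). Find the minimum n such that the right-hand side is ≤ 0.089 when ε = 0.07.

Require 2·exp(−2nε²) ≤ 0.089, i.e. 2nε² ≥ ln(2/0.089) = 3.112266.
So n ≥ 3.112266 / (2·0.07²) = 317.578.
The smallest integer n is 318.

318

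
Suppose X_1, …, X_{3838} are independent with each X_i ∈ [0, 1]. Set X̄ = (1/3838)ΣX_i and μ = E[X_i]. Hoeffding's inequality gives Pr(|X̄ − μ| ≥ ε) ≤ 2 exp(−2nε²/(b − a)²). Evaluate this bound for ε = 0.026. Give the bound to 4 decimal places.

0.0112

Exponent: 2nε²/(b − a)² = 2·3838·0.026² / 1² = 5.18898.
Bound = 2·exp(−5.18898) = 0.01116.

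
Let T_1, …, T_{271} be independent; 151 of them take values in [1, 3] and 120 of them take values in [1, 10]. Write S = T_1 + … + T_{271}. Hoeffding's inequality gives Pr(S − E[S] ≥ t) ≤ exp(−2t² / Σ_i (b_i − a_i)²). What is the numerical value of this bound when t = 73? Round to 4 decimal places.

Σ(b_i − a_i)² = 151·2² + 120·9² = 10324.
Exponent = 2·73² / 10324 = 1.03235.
Bound = exp(−1.03235) = 0.35617.

0.3562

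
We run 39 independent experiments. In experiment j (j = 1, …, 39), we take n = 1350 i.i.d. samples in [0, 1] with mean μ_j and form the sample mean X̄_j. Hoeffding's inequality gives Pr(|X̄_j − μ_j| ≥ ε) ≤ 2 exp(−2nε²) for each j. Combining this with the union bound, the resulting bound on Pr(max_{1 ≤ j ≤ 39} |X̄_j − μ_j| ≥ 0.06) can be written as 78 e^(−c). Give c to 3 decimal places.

Union bound over the 39 events: Pr(max_{1 ≤ j ≤ 39} |X̄_j − μ_j| ≥ 0.06) ≤ 39·2·exp(−2nε²) = 78 exp(−2·1350·0.06²).
So c = 2·1350·0.06² = 9.7200.

9.720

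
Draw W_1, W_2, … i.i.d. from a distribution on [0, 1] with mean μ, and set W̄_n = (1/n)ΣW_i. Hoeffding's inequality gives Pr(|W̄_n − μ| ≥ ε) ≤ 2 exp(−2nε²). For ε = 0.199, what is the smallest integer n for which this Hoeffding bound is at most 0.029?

Require 2·exp(−2nε²) ≤ 0.029, i.e. 2nε² ≥ ln(2/0.029) = 4.233607.
So n ≥ 4.233607 / (2·0.199²) = 53.453.
The smallest integer n is 54.

54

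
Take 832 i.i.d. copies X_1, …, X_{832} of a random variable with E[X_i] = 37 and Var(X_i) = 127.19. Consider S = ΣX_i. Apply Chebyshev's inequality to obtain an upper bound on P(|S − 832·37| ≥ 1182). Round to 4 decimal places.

Var(S) = n·Var(X_i) = 832·127.19 = 105822.08.
Chebyshev: P(|S − 832·37| ≥ 1182) ≤ Var(S)/1182² = 105822.08/1397124 = 0.0757.

0.0757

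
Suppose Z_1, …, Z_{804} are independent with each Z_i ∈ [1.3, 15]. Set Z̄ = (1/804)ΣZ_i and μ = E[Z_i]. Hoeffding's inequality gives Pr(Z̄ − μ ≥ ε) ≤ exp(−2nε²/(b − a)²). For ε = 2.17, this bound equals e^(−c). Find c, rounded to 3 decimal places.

40.343

c = 2nε²/(b − a)² = 2·804·2.17² / 13.7² = 40.3426.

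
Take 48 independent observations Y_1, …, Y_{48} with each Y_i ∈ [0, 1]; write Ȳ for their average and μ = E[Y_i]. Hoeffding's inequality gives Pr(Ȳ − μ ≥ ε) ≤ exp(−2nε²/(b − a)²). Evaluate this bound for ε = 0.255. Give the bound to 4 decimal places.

Exponent: 2nε²/(b − a)² = 2·48·0.255² / 1² = 6.24240.
Bound = exp(−6.24240) = 0.00195.

0.0019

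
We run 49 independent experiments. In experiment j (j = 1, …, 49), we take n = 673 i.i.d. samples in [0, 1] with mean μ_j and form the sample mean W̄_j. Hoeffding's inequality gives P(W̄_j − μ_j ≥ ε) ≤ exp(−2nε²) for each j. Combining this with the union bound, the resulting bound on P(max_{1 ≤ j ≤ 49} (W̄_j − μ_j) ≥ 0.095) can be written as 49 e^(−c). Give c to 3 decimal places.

12.148

Union bound over the 49 events: P(max_{1 ≤ j ≤ 49} (W̄_j − μ_j) ≥ 0.095) ≤ 49·exp(−2nε²) = 49 exp(−2·673·0.095²).
So c = 2·673·0.095² = 12.1477.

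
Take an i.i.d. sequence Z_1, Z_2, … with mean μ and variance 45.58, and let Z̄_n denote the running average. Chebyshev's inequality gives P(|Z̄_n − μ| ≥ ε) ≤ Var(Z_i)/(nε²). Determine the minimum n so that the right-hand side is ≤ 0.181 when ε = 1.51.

Require 45.58/(n·1.51²) ≤ 0.181, i.e. n ≥ 45.58/(0.181·1.51²) = 110.444.
The smallest integer n is 111.

111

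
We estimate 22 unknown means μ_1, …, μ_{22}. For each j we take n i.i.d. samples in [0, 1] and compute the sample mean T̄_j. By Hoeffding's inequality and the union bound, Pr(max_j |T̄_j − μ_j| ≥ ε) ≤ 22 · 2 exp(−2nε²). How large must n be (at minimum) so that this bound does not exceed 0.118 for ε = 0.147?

Need 2·22·exp(−2nε²) ≤ 0.118, i.e. exp(−2nε²) ≤ 0.118/44.
So 2nε² ≥ ln(44/0.118) = 5.921260.
Hence n ≥ 5.921260/(2·0.147²) = 137.009.
The smallest integer n is 138.

138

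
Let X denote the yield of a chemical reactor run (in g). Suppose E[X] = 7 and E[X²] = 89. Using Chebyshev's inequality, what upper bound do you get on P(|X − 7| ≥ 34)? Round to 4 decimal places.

Var(X) = E[X²] − (E[X])² = 89 − 49 = 40.
Chebyshev's inequality: P(|X − μ| ≥ t) ≤ Var(X)/t² = 40/1156 = 0.0346.

0.0346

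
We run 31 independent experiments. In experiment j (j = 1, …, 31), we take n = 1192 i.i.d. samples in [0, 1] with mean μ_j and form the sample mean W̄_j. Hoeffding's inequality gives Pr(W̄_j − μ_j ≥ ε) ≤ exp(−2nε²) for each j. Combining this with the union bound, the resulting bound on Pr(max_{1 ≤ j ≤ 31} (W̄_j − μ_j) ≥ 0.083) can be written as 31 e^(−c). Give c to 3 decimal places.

Union bound over the 31 events: Pr(max_{1 ≤ j ≤ 31} (W̄_j − μ_j) ≥ 0.083) ≤ 31·exp(−2nε²) = 31 exp(−2·1192·0.083²).
So c = 2·1192·0.083² = 16.4234.

16.423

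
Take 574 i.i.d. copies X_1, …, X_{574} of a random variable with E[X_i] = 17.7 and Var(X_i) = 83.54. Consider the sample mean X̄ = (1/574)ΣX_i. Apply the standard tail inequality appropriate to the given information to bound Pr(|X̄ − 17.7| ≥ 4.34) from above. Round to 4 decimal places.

With mean and variance of each term known, Chebyshev's inequality bounds the deviation of the sum (or sample mean).
Var(X̄) = Var(X_i)/n = 83.54/574 = 0.14554.
Chebyshev: Pr(|X̄ − 17.7| ≥ 4.34) ≤ Var(X̄)/(4.34)² = 83.54/(574·4.34²) = 0.0077.

0.0077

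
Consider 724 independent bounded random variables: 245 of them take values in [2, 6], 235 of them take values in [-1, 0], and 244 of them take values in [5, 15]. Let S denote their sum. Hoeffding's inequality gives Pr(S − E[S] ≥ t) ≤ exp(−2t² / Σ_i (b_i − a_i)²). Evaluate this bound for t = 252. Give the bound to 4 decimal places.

Σ(b_i − a_i)² = 245·4² + 235·1² + 244·10² = 28555.
Exponent = 2·252² / 28555 = 4.44784.
Bound = exp(−4.44784) = 0.01170.

0.0117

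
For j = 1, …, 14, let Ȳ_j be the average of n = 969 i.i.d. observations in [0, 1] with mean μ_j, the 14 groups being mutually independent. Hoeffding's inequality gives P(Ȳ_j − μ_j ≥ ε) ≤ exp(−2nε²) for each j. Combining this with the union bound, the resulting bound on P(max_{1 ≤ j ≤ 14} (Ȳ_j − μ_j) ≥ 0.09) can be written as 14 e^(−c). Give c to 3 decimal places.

Union bound over the 14 events: P(max_{1 ≤ j ≤ 14} (Ȳ_j − μ_j) ≥ 0.09) ≤ 14·exp(−2nε²) = 14 exp(−2·969·0.09²).
So c = 2·969·0.09² = 15.6978.

15.698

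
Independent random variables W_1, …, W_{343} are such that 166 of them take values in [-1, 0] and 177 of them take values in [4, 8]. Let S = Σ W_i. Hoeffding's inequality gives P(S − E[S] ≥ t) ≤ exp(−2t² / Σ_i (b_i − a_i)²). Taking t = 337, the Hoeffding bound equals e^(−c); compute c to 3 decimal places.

75.763

Σ(b_i − a_i)² = 166·1² + 177·4² = 2998.
c = 2t² / 2998 = 2·337² / 2998 = 75.7632.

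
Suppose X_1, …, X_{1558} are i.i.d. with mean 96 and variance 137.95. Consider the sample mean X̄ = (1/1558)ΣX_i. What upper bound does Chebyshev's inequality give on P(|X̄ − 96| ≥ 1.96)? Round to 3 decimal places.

Var(X̄) = Var(X_i)/n = 137.95/1558 = 0.088543.
Chebyshev: P(|X̄ − 96| ≥ 1.96) ≤ Var(X̄)/(1.96)² = 137.95/(1558·1.96²) = 0.0230.

0.023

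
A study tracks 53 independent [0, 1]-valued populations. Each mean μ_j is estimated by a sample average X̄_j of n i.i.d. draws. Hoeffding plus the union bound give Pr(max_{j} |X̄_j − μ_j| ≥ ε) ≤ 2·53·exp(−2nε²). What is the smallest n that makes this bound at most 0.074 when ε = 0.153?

Need 2·53·exp(−2nε²) ≤ 0.074, i.e. exp(−2nε²) ≤ 0.074/106.
So 2nε² ≥ ln(106/0.074) = 7.267129.
Hence n ≥ 7.267129/(2·0.153²) = 155.221.
The smallest integer n is 156.

156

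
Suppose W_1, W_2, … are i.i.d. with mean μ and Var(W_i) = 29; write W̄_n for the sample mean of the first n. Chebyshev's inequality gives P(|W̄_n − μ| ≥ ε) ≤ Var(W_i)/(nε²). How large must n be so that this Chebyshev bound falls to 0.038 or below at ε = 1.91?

Require 29/(n·1.91²) ≤ 0.038, i.e. n ≥ 29/(0.038·1.91²) = 209.193.
The smallest integer n is 210.

210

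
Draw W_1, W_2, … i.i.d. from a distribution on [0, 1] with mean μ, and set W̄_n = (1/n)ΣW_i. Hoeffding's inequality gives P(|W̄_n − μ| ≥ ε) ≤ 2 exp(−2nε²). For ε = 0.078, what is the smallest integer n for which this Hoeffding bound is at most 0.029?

Require 2·exp(−2nε²) ≤ 0.029, i.e. 2nε² ≥ ln(2/0.029) = 4.233607.
So n ≥ 4.233607 / (2·0.078²) = 347.930.
The smallest integer n is 348.

348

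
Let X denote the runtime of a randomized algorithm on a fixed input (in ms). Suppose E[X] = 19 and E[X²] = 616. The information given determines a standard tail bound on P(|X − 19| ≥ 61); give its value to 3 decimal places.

0.069

The first two moments determine the variance, so Chebyshev's inequality is the sharpest standard bound available.
Var(X) = E[X²] − (E[X])² = 616 − 361 = 255.
Chebyshev's inequality: P(|X − μ| ≥ t) ≤ Var(X)/t² = 255/3721 = 0.0685.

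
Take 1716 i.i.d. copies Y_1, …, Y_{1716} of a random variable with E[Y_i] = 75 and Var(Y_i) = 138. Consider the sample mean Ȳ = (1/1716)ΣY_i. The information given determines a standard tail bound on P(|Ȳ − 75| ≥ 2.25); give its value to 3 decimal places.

With mean and variance of each term known, Chebyshev's inequality bounds the deviation of the sum (or sample mean).
Var(Ȳ) = Var(Y_i)/n = 138/1716 = 0.08042.
Chebyshev: P(|Ȳ − 75| ≥ 2.25) ≤ Var(Ȳ)/(2.25)² = 138/(1716·2.25²) = 0.0159.

0.016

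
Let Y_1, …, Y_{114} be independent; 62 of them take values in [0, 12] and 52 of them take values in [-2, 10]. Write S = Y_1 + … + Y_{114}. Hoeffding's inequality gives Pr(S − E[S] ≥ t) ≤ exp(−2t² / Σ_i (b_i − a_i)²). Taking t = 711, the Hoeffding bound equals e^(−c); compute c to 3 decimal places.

Σ(b_i − a_i)² = 62·12² + 52·12² = 16416.
c = 2t² / 16416 = 2·711² / 16416 = 61.5888.

61.589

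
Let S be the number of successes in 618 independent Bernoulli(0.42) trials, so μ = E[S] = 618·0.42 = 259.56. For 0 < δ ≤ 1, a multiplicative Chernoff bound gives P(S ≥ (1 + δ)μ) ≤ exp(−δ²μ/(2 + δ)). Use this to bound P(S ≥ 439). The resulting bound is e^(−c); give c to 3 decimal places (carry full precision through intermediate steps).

Write 439 = (1 + δ)μ, so δ = 439/259.56 − 1 = 0.6913238…
Then the exponent is δ²μ/(2 + δ) = (439 − μ)² / (μ·(2 + δ)) = 46.092982.

46.093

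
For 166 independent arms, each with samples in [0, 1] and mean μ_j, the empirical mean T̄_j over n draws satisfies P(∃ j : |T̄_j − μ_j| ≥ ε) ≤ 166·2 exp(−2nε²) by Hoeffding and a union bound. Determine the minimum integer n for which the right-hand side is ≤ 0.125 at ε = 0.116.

Need 2·166·exp(−2nε²) ≤ 0.125, i.e. exp(−2nε²) ≤ 0.125/332.
So 2nε² ≥ ln(332/0.125) = 7.884577.
Hence n ≥ 7.884577/(2·0.116²) = 292.976.
The smallest integer n is 293.

293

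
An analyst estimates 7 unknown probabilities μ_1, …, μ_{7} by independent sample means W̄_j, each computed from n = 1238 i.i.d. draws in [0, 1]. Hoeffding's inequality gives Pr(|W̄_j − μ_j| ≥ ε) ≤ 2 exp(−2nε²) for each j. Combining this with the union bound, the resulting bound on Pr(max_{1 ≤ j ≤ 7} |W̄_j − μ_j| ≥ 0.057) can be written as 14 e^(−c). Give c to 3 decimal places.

Union bound over the 7 events: Pr(max_{1 ≤ j ≤ 7} |W̄_j − μ_j| ≥ 0.057) ≤ 7·2·exp(−2nε²) = 14 exp(−2·1238·0.057²).
So c = 2·1238·0.057² = 8.0445.

8.045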